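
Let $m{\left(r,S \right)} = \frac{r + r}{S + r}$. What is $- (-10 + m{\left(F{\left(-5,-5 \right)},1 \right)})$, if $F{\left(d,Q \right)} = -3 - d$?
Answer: $\frac{26}{3} \approx 8.6667$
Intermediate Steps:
$m{\left(r,S \right)} = \frac{2 r}{S + r}$
$- (-10 + m{\left(F{\left(-5,-5 \right)},1 \right)}) = - (-10 + \frac{2 \left(-3 - -5\right)}{1 - -2}) = - (-10 + \frac{2 \left(-3 + 5\right)}{1 + \left(-3 + 5\right)}) = - (-10 + 2 \cdot 2 \frac{1}{1 + 2}) = - (-10 + 2 \cdot 2 \cdot \frac{1}{3}) = - (-10 + \frac{4}{3}) = \left(-1\right) \left(- \frac{26}{3}\right) = \frac{26}{3}$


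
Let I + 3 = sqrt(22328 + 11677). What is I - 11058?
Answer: -11061 + sqrt(34005) ≈ -10877.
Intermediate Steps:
I = -3 + sqrt(34005) (I = -3 + sqrt(22328 + 11677) = -3 + sqrt(34005) ≈ 181.40)
I - 11058 = (-3 + sqrt(34005)) - 11058 = -11061 + sqrt(34005)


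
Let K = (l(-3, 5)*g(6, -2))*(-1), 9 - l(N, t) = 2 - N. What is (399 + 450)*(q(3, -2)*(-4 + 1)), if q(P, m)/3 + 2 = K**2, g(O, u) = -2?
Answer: -473742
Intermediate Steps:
l(N, t) = 7 + N (l(N, t) = 9 - (2 - N) = 9 + (-2 + N) = 7 + N)
K = 8 (K = ((7 - 3)*(-2))*(-1) = (4*(-2))*(-1) = -8*(-1) = 8)
q(P, m) = 186 (q(P, m) = -6 + 3*8**2 = -6 + 3*64 = -6 + 192 = 186)
(399 + 450)*(q(3, -2)*(-4 + 1)) = (399 + 450)*(186*(-4 + 1)) = 849*(186*(-3)) = 849*(-558) = -473742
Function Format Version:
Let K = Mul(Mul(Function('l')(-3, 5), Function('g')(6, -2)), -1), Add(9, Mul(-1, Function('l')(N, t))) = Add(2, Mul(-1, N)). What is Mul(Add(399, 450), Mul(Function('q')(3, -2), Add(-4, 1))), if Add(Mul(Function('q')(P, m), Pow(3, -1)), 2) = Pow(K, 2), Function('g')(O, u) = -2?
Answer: -473742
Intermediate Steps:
Function('l')(N, t) = Add(7, N) (Function('l')(N, t) = Add(9, Mul(-1, Add(2, Mul(-1, N)))) = Add(9, Add(-2, N)) = Add(7, N))
K = 8 (K = Mul(Mul(Add(7, -3), -2), -1) = Mul(Mul(4, -2), -1) = Mul(-8, -1) = 8)
Function('q')(P, m) = 186 (Function('q')(P, m) = Add(-6, Mul(3, Pow(8, 2))) = Add(-6, Mul(3, 64)) = Add(-6, 192) = 186)
Mul(Add(399, 450), Mul(Function('q')(3, -2), Add(-4, 1))) = Mul(Add(399, 450), Mul(186, Add(-4, 1))) = Mul(849, Mul(186, -3)) = Mul(849, -558) = -473742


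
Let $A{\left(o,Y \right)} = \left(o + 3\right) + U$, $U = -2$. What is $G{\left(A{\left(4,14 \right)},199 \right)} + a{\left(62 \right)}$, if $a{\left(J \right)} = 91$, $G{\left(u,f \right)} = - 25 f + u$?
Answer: $-4879$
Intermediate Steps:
$A{\left(o,Y \right)} = 1 + o$ ($A{\left(o,Y \right)} = \left(o + 3\right) - 2 = \left(3 + o\right) - 2 = 1 + o$)
$G{\left(u,f \right)} = u - 25 f$
$G{\left(A{\left(4,14 \right)},199 \right)} + a{\left(62 \right)} = \left(\left(1 + 4\right) - 4975\right) + 91 = \left(5 - 4975\right) + 91 = -4970 + 91 = -4879$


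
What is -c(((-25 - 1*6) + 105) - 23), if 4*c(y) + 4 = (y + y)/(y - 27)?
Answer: -1/16 ≈ -0.062500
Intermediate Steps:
c(y) = -1 + y/(2*(-27 + y)) (c(y) = -1 + ((y + y)/(y - 27))/4 = -1 + ((2*y)/(-27 + y))/4 = -1 + (2*y/(-27 + y))/4 = -1 + y/(2*(-27 + y)))
-c(((-25 - 1*6) + 105) - 23) = -(54 - (((-25 - 1*6) + 105) - 23))/(2*(-27 + (((-25 - 1*6) + 105) - 23))) = -(54 - (((-25 - 6) + 105) - 23))/(2*(-27 + (((-25 - 6) + 105) - 23))) = -(54 - ((-31 + 105) - 23))/(2*(-27 + ((-31 + 105) - 23))) = -(54 - (74 - 23))/(2*(-27 + (74 - 23))) = -(54 - 1*51)/(2*(-27 + 51)) = -(54 - 51)/(2*24) = -3/(2*24) = -1*1/16 = -1/16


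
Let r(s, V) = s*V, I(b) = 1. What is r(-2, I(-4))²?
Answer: 4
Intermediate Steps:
r(s, V) = V*s
r(-2, I(-4))² = (1*(-2))² = (-2)² = 4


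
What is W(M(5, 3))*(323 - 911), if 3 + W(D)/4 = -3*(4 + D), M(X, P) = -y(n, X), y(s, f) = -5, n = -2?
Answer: 70560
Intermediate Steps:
M(X, P) = 5 (M(X, P) = -1*(-5) = 5)
W(D) = -60 - 12*D (W(D) = -12 + 4*(-3*(4 + D)) = -12 + 4*(-12 - 3*D) = -12 + (-48 - 12*D) = -60 - 12*D)
W(M(5, 3))*(323 - 911) = (-60 - 12*5)*(323 - 911) = (-60 - 60)*(-588) = -120*(-588) = 70560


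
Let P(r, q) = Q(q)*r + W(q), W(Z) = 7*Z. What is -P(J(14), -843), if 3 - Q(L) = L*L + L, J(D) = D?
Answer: 9943143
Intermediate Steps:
Q(L) = 3 - L - L² (Q(L) = 3 - (L*L + L) = 3 - (L² + L) = 3 - (L + L²) = 3 + (-L - L²) = 3 - L - L²)
P(r, q) = 7*q + r*(3 - q - q²) (P(r, q) = (3 - q - q²)*r + 7*q = r*(3 - q - q²) + 7*q = 7*q + r*(3 - q - q²))
-P(J(14), -843) = -(7*(-843) - 1*14*(-3 - 843 + (-843)²)) = -(-5901 - 1*14*(-3 - 843 + 710649)) = -(-5901 - 1*14*709803) = -(-5901 - 9937242) = -1*(-9943143) = 9943143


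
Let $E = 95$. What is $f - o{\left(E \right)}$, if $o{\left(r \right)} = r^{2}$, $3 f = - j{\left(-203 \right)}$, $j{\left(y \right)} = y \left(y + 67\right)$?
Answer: $- \frac{54683}{3} \approx -18228.0$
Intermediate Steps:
$j{\left(y \right)} = y \left(67 + y\right)$
$f = - \frac{27608}{3}$ ($f = \frac{\left(-1\right) \left(- 203 \left(67 - 203\right)\right)}{3} = \frac{\left(-1\right) \left(\left(-203\right) \left(-136\right)\right)}{3} = \frac{\left(-1\right) 27608}{3} = \frac{1}{3} \left(-27608\right) = - \frac{27608}{3} \approx -9202.7$)
$f - o{\left(E \right)} = - \frac{27608}{3} - 95^{2} = - \frac{27608}{3} - 9025 = - \frac{54683}{3}$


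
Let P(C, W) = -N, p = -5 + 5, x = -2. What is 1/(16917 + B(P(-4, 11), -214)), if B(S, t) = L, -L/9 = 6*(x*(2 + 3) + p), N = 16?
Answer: 1/17457 ≈ 5.7284e-5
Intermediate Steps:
p = 0
P(C, W) = -16 (P(C, W) = -1*16 = -16)
L = 540 (L = -54*(-2*(2 + 3) + 0) = -54*(-2*5 + 0) = -54*(-10 + 0) = -54*(-10) = -9*(-60) = 540)
B(S, t) = 540
1/(16917 + B(P(-4, 11), -214)) = 1/(16917 + 540) = 1/17457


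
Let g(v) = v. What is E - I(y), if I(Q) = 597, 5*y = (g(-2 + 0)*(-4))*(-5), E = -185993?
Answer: -186590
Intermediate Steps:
y = -8 (y = (((-2 + 0)*(-4))*(-5))/5 = (-2*(-4)*(-5))/5 = (8*(-5))/5 = (⅕)*(-40) = -8)
E - I(y) = -185993 - 1*597 = -185993 - 597 = -186590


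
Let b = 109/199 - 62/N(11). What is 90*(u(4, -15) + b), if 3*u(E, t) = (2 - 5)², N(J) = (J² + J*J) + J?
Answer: 14965200/50347 ≈ 297.24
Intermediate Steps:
N(J) = J + 2*J² (N(J) = (J² + J²) + J = 2*J² + J = J + 2*J²)
u(E, t) = 3 (u(E, t) = (2 - 5)²/3 = (⅓)*(-3)² = (⅓)*9 = 3)
b = 15239/50347 (b = 109/199 - 62*1/(11*(1 + 2*11)) = 109*(1/199) - 62*1/(11*(1 + 22)) = 109/199 - 62/(11*23) = 109/199 - 62/253 = 15239/50347 ≈ 0.30268)
90*(u(4, -15) + b) = 90*(3 + 15239/50347) = 90*(166280/50347) = 14965200/50347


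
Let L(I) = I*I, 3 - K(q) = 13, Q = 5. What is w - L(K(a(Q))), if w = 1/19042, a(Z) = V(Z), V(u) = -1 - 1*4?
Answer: -1904199/19042 ≈ -100.00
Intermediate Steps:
V(u) = -5 (V(u) = -1 - 4 = -5)
a(Z) = -5
K(q) = -10 (K(q) = 3 - 1*13 = 3 - 13 = -10)
L(I) = I**2
w = 1/19042 ≈ 5.2515e-5
w - L(K(a(Q))) = 1/19042 - 1*(-10)**2 = 1/19042 - 1*100 = 1/19042 - 100 = -1904199/19042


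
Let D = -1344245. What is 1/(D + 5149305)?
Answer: 1/3805060 ≈ 2.6281e-7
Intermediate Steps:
1/(D + 5149305) = 1/(-1344245 + 5149305) = 1/3805060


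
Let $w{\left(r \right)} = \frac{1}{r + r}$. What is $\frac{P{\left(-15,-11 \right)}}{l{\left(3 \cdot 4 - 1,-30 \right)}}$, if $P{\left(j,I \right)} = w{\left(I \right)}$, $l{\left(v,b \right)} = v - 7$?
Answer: $- \frac{1}{88} \approx -0.011364$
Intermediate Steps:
$w{\left(r \right)} = \frac{1}{2 r}$
$l{\left(v,b \right)} = -7 + v$
$P{\left(j,I \right)} = \frac{1}{2 I}$
$\frac{P{\left(-15,-11 \right)}}{l{\left(3 \cdot 4 - 1,-30 \right)}} = \frac{\frac{1}{2} \frac{1}{-11}}{-7 + \left(3 \cdot 4 - 1\right)} = \frac{\frac{1}{2} \left(- \frac{1}{11}\right)}{-7 + \left(12 - 1\right)} = - \frac{1}{22 \left(-7 + 11\right)} = - \frac{1}{22 \cdot 4} = \left(- \frac{1}{22}\right) \frac{1}{4} = - \frac{1}{88}$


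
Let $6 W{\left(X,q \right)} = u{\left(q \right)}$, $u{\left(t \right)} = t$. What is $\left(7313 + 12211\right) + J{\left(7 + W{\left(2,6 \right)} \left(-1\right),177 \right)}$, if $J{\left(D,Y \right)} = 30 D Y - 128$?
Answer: $51256$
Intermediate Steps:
$W{\left(X,q \right)} = \frac{q}{6}$
$J{\left(D,Y \right)} = -128 + 30 D Y$ ($J{\left(D,Y \right)} = 30 D Y - 128 = -128 + 30 D Y$)
$\left(7313 + 12211\right) + J{\left(7 + W{\left(2,6 \right)} \left(-1\right),177 \right)} = \left(7313 + 12211\right) - \left(128 - 30 \left(7 + \frac{1}{6} \cdot 6 \left(-1\right)\right) 177\right) = 19524 - \left(128 - 30 \left(7 + 1 \left(-1\right)\right) 177\right) = 19524 - \left(128 - 30 \left(7 - 1\right) 177\right) = 19524 - \left(128 - 31860\right) = 19524 + \left(-128 + 31860\right) = 19524 + 31732 = 51256$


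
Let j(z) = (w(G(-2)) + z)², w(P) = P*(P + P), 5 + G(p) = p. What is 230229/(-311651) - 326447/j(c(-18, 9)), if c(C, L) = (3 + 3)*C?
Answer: -101760556897/31165100 ≈ -3265.2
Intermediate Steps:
c(C, L) = 6*C
G(p) = -5 + p
w(P) = 2*P² (w(P) = P*(2*P) = 2*P²)
j(z) = (98 + z)² (j(z) = (2*(-5 - 2)² + z)² = (2*(-7)² + z)² = (2*49 + z)² = (98 + z)²)
230229/(-311651) - 326447/j(c(-18, 9)) = 230229/(-311651) - 326447/(98 + 6*(-18))² = 230229*(-1/311651) - 326447/(98 - 108)² = -230229/311651 - 326447/((-10)²) = -230229/311651 - 326447/100 = -101760556897/31165100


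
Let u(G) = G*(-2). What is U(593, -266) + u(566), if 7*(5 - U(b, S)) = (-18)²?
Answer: -8213/7 ≈ -1173.3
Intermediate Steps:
u(G) = -2*G
U(b, S) = -289/7 (U(b, S) = 5 - ⅐*(-18)² = 5 - ⅐*324 = 5 - 324/7 = -289/7)
U(593, -266) + u(566) = -289/7 - 2*566 = -289/7 - 1132 = -8213/7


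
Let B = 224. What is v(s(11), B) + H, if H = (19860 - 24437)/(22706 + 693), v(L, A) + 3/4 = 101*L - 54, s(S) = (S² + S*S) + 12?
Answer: 2395969095/93596 ≈ 25599.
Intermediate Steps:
s(S) = 12 + 2*S² (s(S) = (S² + S²) + 12 = 2*S² + 12 = 12 + 2*S²)
v(L, A) = -219/4 + 101*L (v(L, A) = -¾ + (101*L - 54) = -¾ + (-54 + 101*L) = -219/4 + 101*L)
H = -4577/23399 ≈ -0.19561
v(s(11), B) + H = (-219/4 + 101*(12 + 2*11²)) - 4577/23399 = (-219/4 + 101*(12 + 2*121)) - 4577/23399 = (-219/4 + 101*(12 + 242)) - 4577/23399 = (-219/4 + 101*254) - 4577/23399 = (-219/4 + 25654) - 4577/23399 = 102397/4 - 4577/23399 = 2395969095/93596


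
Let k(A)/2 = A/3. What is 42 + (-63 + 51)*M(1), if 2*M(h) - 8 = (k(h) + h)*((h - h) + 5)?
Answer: -56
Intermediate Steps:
k(A) = 2*A/3 (k(A) = 2*(A/3) = 2*A/3)
M(h) = 4 + 25*h/6 (M(h) = 4 + ((2*h/3 + h)*((h - h) + 5))/2 = 4 + ((5*h/3)*(0 + 5))/2 = 4 + ((5*h/3)*5)/2 = 4 + (25*h/3)/2 = 4 + 25*h/6)
42 + (-63 + 51)*M(1) = 42 + (-63 + 51)*(4 + (25/6)*1) = 42 - 12*(4 + 25/6) = 42 - 12*49/6 = 42 - 98 = -56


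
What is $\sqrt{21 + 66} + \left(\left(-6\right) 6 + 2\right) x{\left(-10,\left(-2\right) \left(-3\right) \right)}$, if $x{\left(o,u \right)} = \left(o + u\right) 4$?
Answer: $544 + \sqrt{87} \approx 553.33$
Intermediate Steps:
$x{\left(o,u \right)} = 4 o + 4 u$
$\sqrt{21 + 66} + \left(\left(-6\right) 6 + 2\right) x{\left(-10,\left(-2\right) \left(-3\right) \right)} = \sqrt{21 + 66} + \left(\left(-6\right) 6 + 2\right) \left(4 \left(-10\right) + 4 \left(\left(-2\right) \left(-3\right)\right)\right) = \sqrt{87} + \left(-36 + 2\right) \left(-40 + 4 \cdot 6\right) = \sqrt{87} - 34 \left(-40 + 24\right) = \sqrt{87} - -544 = \sqrt{87} + 544 = 544 + \sqrt{87}$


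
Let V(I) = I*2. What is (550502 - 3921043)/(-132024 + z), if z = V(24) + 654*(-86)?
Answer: 3370541/188220 ≈ 17.907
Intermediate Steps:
V(I) = 2*I
z = -56196 (z = 2*24 + 654*(-86) = 48 - 56244 = -56196)
(550502 - 3921043)/(-132024 + z) = (550502 - 3921043)/(-132024 - 56196) = -3370541/(-188220) = -3370541*(-1/188220) = 3370541/188220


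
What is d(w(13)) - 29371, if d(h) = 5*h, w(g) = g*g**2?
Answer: -18386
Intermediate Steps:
w(g) = g**3
d(w(13)) - 29371 = 5*13**3 - 29371 = 5*2197 - 29371 = 10985 - 29371 = -18386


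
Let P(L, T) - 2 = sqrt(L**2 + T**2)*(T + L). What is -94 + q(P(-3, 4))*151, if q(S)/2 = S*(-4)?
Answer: -8550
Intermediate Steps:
P(L, T) = 2 + sqrt(L**2 + T**2)*(L + T) (P(L, T) = 2 + sqrt(L**2 + T**2)*(T + L) = 2 + sqrt(L**2 + T**2)*(L + T))
q(S) = -8*S (q(S) = 2*(S*(-4)) = 2*(-4*S) = -8*S)
-94 + q(P(-3, 4))*151 = -94 - 8*(2 - 3*sqrt((-3)**2 + 4**2) + 4*sqrt((-3)**2 + 4**2))*151 = -94 - 8*(2 - 3*sqrt(9 + 16) + 4*sqrt(9 + 16))*151 = -94 - 8*(2 - 3*sqrt(25) + 4*sqrt(25))*151 = -94 - 8*(2 - 3*5 + 4*5)*151 = -94 - 8*(2 - 15 + 20)*151 = -94 - 8*7*151 = -94 - 56*151 = -94 - 8456 = -8550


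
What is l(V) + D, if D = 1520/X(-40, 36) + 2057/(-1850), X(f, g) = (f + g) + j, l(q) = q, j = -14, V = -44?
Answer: -2157113/16650 ≈ -129.56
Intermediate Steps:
X(f, g) = -14 + f + g (X(f, g) = (f + g) - 14 = -14 + f + g)
D = -1424513/16650 (D = 1520/(-14 - 40 + 36) + 2057/(-1850) = 1520/(-18) + 2057*(-1/1850) = 1520*(-1/18) - 2057/1850 = -760/9 - 2057/1850 = -1424513/16650 ≈ -85.556)
l(V) + D = -44 - 1424513/16650 = -2157113/16650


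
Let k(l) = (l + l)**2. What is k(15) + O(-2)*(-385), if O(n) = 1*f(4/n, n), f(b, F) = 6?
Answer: -1410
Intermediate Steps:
k(l) = 4*l**2 (k(l) = (2*l)**2 = 4*l**2)
O(n) = 6 (O(n) = 1*6 = 6)
k(15) + O(-2)*(-385) = 4*15**2 + 6*(-385) = 4*225 - 2310 = 900 - 2310 = -1410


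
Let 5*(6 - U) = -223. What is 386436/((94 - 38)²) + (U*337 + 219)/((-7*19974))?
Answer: 4819334479/39149040 ≈ 123.10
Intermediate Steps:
U = 253/5 (U = 6 - ⅕*(-223) = 6 + 223/5 = 253/5 ≈ 50.600)
386436/((94 - 38)²) + (U*337 + 219)/((-7*19974)) = 386436/((94 - 38)²) + ((253/5)*337 + 219)/((-7*19974)) = 386436/(56²) + (85261/5 + 219)/(-139818) = 386436/3136 + (86356/5)*(-1/139818) = 386436*(1/3136) - 43178/349545 = 96609/784 - 43178/349545 = 4819334479/39149040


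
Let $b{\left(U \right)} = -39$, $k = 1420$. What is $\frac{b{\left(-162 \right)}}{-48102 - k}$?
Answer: $\frac{39}{49522} \approx 0.00078753$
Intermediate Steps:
$\frac{b{\left(-162 \right)}}{-48102 - k} = - \frac{39}{-48102 - 1420} = - \frac{39}{-49522} = \left(-39\right) \left(- \frac{1}{49522}\right) = \frac{39}{49522}$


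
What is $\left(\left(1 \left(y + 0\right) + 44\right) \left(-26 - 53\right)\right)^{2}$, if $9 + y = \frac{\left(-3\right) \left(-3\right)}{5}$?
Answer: $\frac{211295296}{25} \approx 8.4518 \cdot 10^{6}$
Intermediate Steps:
$y = - \frac{36}{5}$ ($y = -9 + \frac{\left(-3\right) \left(-3\right)}{5} = -9 + 9 \cdot \frac{1}{5} = -9 + \frac{9}{5} = - \frac{36}{5} \approx -7.2$)
$\left(\left(1 \left(y + 0\right) + 44\right) \left(-26 - 53\right)\right)^{2} = \left(\left(1 \left(- \frac{36}{5} + 0\right) + 44\right) \left(-26 - 53\right)\right)^{2} = \left(\left(1 \left(- \frac{36}{5}\right) + 44\right) \left(-79\right)\right)^{2} = \left(\left(- \frac{36}{5} + 44\right) \left(-79\right)\right)^{2} = \left(\frac{184}{5} \left(-79\right)\right)^{2} = \left(- \frac{14536}{5}\right)^{2} = \frac{211295296}{25}$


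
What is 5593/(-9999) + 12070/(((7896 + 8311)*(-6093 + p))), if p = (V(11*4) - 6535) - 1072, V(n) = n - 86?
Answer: -622887299086/1113471611703 ≈ -0.55941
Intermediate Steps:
V(n) = -86 + n
p = -7649 (p = ((-86 + 11*4) - 6535) - 1072 = ((-86 + 44) - 6535) - 1072 = (-42 - 6535) - 1072 = -6577 - 1072 = -7649)
5593/(-9999) + 12070/(((7896 + 8311)*(-6093 + p))) = 5593/(-9999) + 12070/(((7896 + 8311)*(-6093 - 7649))) = 5593*(-1/9999) + 12070/((16207*(-13742))) = -5593/9999 + 12070/(-222716594) = -5593/9999 + 12070*(-1/222716594) = -5593/9999 - 6035/111358297 = -622887299086/1113471611703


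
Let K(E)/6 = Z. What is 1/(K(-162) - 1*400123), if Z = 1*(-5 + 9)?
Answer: -1/400099 ≈ -2.4994e-6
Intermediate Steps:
Z = 4 (Z = 1*4 = 4)
K(E) = 24 (K(E) = 6*4 = 24)
1/(K(-162) - 1*400123) = 1/(24 - 1*400123) = 1/(24 - 400123) = 1/(-400099) = -1/400099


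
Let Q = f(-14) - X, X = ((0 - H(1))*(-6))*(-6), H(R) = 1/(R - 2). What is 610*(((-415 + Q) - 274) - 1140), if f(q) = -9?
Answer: -1143140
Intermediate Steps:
H(R) = 1/(-2 + R)
X = 36 (X = ((0 - 1/(-2 + 1))*(-6))*(-6) = ((0 - 1/(-1))*(-6))*(-6) = ((0 - 1*(-1))*(-6))*(-6) = ((0 + 1)*(-6))*(-6) = (1*(-6))*(-6) = -6*(-6) = 36)
Q = -45 (Q = -9 - 1*36 = -9 - 36 = -45)
610*(((-415 + Q) - 274) - 1140) = 610*(((-415 - 45) - 274) - 1140) = 610*((-460 - 274) - 1140) = 610*(-734 - 1140) = 610*(-1874) = -1143140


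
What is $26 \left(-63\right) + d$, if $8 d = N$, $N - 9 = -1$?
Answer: $-1637$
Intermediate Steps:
$N = 8$ ($N = 9 - 1 = 8$)
$d = 1$ ($d = \frac{1}{8} \cdot 8 = 1$)
$26 \left(-63\right) + d = 26 \left(-63\right) + 1 = -1638 + 1 = -1637$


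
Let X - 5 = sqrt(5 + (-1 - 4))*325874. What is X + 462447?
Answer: 462452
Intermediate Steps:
X = 5 (X = 5 + sqrt(5 + (-1 - 4))*325874 = 5 + sqrt(5 - 5)*325874 = 5 + sqrt(0)*325874 = 5 + 0*325874 = 5 + 0 = 5)
X + 462447 = 5 + 462447 = 462452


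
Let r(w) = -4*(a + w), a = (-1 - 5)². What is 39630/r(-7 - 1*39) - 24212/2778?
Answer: 5456183/5556 ≈ 982.03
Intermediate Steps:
a = 36 (a = (-6)² = 36)
r(w) = -144 - 4*w (r(w) = -4*(36 + w) = -144 - 4*w)
39630/r(-7 - 1*39) - 24212/2778 = 39630/(-144 - 4*(-7 - 1*39)) - 24212/2778 = 39630/(-144 - 4*(-7 - 39)) - 24212*1/2778 = 39630/(-144 - 4*(-46)) - 12106/1389 = 39630/(-144 + 184) - 12106/1389 = 39630/40 - 12106/1389 = 39630*(1/40) - 12106/1389 = 3963/4 - 12106/1389 = 5456183/5556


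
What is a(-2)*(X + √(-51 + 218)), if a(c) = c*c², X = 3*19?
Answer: -456 - 8*√167 ≈ -559.38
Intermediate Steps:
X = 57
a(c) = c³
a(-2)*(X + √(-51 + 218)) = (-2)³*(57 + √(-51 + 218)) = -8*(57 + √167) = -456 - 8*√167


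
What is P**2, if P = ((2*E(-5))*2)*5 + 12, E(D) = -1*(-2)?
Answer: 2704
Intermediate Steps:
E(D) = 2
P = 52 (P = ((2*2)*2)*5 + 12 = (4*2)*5 + 12 = 8*5 + 12 = 40 + 12 = 52)
P**2 = 52**2 = 2704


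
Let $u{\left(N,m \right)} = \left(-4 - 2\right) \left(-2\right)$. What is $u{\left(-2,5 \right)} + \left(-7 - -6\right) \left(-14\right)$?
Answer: $26$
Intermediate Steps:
$u{\left(N,m \right)} = 12$ ($u{\left(N,m \right)} = \left(-6\right) \left(-2\right) = 12$)
$u{\left(-2,5 \right)} + \left(-7 - -6\right) \left(-14\right) = 12 + \left(-7 - -6\right) \left(-14\right) = 12 + \left(-7 + 6\right) \left(-14\right) = 12 - -14 = 12 + 14 = 26$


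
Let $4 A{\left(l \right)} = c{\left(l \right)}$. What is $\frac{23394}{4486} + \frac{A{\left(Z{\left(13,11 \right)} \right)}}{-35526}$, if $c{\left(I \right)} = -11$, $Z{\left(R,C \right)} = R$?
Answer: $\frac{1662215161}{318739272} \approx 5.215$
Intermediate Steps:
$A{\left(l \right)} = - \frac{11}{4}$ ($A{\left(l \right)} = \frac{1}{4} \left(-11\right) = - \frac{11}{4}$)
$\frac{23394}{4486} + \frac{A{\left(Z{\left(13,11 \right)} \right)}}{-35526} = \frac{23394}{4486} - \frac{11}{4 \left(-35526\right)} = 23394 \cdot \frac{1}{4486} - - \frac{11}{142104} = \frac{11697}{2243} + \frac{11}{142104} = \frac{1662215161}{318739272}$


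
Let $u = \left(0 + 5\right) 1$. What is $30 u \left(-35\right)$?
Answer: $-5250$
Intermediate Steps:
$u = 5$ ($u = 5 \cdot 1 = 5$)
$30 u \left(-35\right) = 30 \cdot 5 \left(-35\right) = 150 \left(-35\right) = -5250$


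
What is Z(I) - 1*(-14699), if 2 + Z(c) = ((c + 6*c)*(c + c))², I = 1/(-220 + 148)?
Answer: 98741265457/6718464 ≈ 14697.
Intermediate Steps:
I = -1/72 (I = 1/(-72) = -1/72 ≈ -0.013889)
Z(c) = -2 + 196*c⁴ (Z(c) = -2 + ((c + 6*c)*(c + c))² = -2 + ((7*c)*(2*c))² = -2 + (14*c²)² = -2 + 196*c⁴)
Z(I) - 1*(-14699) = (-2 + 196*(-1/72)⁴) - 1*(-14699) = (-2 + 196*(1/26873856)) + 14699 = (-2 + 49/6718464) + 14699 = -13436879/6718464 + 14699 = 98741265457/6718464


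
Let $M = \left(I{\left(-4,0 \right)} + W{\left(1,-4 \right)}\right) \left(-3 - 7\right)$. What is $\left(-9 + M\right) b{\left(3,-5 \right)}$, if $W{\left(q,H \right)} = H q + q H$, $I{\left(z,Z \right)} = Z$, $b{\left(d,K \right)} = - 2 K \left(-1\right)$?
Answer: $-710$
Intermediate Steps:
$b{\left(d,K \right)} = 2 K$
$W{\left(q,H \right)} = 2 H q$ ($W{\left(q,H \right)} = H q + H q = 2 H q$)
$M = 80$ ($M = \left(0 + 2 \left(-4\right) 1\right) \left(-3 - 7\right) = \left(0 - 8\right) \left(-10\right) = \left(-8\right) \left(-10\right) = 80$)
$\left(-9 + M\right) b{\left(3,-5 \right)} = \left(-9 + 80\right) 2 \left(-5\right) = 71 \left(-10\right) = -710$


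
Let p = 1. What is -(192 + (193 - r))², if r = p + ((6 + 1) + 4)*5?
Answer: -108241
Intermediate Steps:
r = 56 (r = 1 + ((6 + 1) + 4)*5 = 1 + (7 + 4)*5 = 1 + 11*5 = 1 + 55 = 56)
-(192 + (193 - r))² = -(192 + (193 - 1*56))² = -(192 + (193 - 56))² = -(192 + 137)² = -1*329² = -1*108241 = -108241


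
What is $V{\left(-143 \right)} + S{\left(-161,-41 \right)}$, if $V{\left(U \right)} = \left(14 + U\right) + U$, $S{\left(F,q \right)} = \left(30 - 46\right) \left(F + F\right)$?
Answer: $4880$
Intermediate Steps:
$S{\left(F,q \right)} = - 32 F$ ($S{\left(F,q \right)} = - 16 \cdot 2 F = - 32 F$)
$V{\left(U \right)} = 14 + 2 U$
$V{\left(-143 \right)} + S{\left(-161,-41 \right)} = \left(14 + 2 \left(-143\right)\right) - -5152 = \left(14 - 286\right) + 5152 = -272 + 5152 = 4880$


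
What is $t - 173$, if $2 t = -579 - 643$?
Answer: $-784$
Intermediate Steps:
$t = -611$ ($t = \frac{-579 - 643}{2} = \frac{1}{2} \left(-1222\right) = -611$)
$t - 173 = -611 - 173 = -784$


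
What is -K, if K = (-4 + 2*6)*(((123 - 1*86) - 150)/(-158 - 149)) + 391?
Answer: -120941/307 ≈ -393.94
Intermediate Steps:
K = 120941/307 (K = (-4 + 12)*(((123 - 86) - 150)/(-307)) + 391 = 8*((37 - 150)*(-1/307)) + 391 = 8*(-113*(-1/307)) + 391 = 8*(113/307) + 391 = 904/307 + 391 = 120941/307 ≈ 393.94)
-K = -1*120941/307 = -120941/307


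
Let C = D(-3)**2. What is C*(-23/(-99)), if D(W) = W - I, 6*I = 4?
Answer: 253/81 ≈ 3.1235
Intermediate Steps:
I = 2/3 (I = (1/6)*4 = 2/3 ≈ 0.66667)
D(W) = -2/3 + W (D(W) = W - 1*2/3 = W - 2/3 = -2/3 + W)
C = 121/9 (C = (-2/3 - 3)**2 = (-11/3)**2 = 121/9 ≈ 13.444)
C*(-23/(-99)) = 121*(-23/(-99))/9 = 121*(-23*(-1/99))/9 = (121/9)*(23/99) = 253/81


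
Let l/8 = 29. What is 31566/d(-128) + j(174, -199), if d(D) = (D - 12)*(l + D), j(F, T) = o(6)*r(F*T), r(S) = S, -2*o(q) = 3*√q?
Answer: -15783/7280 + 51939*√6 ≈ 1.2722e+5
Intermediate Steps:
o(q) = -3*√q/2
l = 232 (l = 8*29 = 232)
j(F, T) = -3*F*T*√6/2 (j(F, T) = (-3*√6/2)*(F*T) = -3*F*T*√6/2)
d(D) = (-12 + D)*(232 + D) (d(D) = (D - 12)*(232 + D) = (-12 + D)*(232 + D))
31566/d(-128) + j(174, -199) = 31566/(-2784 + (-128)² + 220*(-128)) - 3/2*174*(-199)*√6 = 31566/(-2784 + 16384 - 28160) + 51939*√6 = 31566/(-14560) + 51939*√6 = 31566*(-1/14560) + 51939*√6 = -15783/7280 + 51939*√6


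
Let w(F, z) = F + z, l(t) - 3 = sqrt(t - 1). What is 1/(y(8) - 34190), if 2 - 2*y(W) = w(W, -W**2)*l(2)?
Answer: -1/34077 ≈ -2.9345e-5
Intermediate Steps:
l(t) = 3 + sqrt(-1 + t) (l(t) = 3 + sqrt(t - 1) = 3 + sqrt(-1 + t))
y(W) = 1 - 2*W + 2*W**2 (y(W) = 1 - (W - W**2)*(3 + sqrt(-1 + 2))/2 = 1 - (W - W**2)*(3 + sqrt(1))/2 = 1 - (W - W**2)*(3 + 1)/2 = 1 - (W - W**2)*4/2 = 1 - (-4*W**2 + 4*W)/2 = 1 + (-2*W + 2*W**2) = 1 - 2*W + 2*W**2)
1/(y(8) - 34190) = 1/((1 - 2*8 + 2*8**2) - 34190) = 1/((1 - 16 + 2*64) - 34190) = 1/((1 - 16 + 128) - 34190) = 1/(113 - 34190) = 1/(-34077) = -1/34077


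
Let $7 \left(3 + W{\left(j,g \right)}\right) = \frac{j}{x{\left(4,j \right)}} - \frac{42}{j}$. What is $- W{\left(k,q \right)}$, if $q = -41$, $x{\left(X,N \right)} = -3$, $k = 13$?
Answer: $\frac{1114}{273} \approx 4.0806$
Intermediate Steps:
$W{\left(j,g \right)} = -3 - \frac{6}{j} - \frac{j}{21}$ ($W{\left(j,g \right)} = -3 + \frac{\frac{j}{-3} - \frac{42}{j}}{7} = -3 + \frac{j \left(- \frac{1}{3}\right) - \frac{42}{j}}{7} = -3 + \frac{- \frac{j}{3} - \frac{42}{j}}{7} = -3 + \frac{- \frac{42}{j} - \frac{j}{3}}{7} = -3 - \left(\frac{6}{j} + \frac{j}{21}\right) = -3 - \frac{6}{j} - \frac{j}{21}$)
$- W{\left(k,q \right)} = - (-3 - \frac{6}{13} - \frac{13}{21}) = \left(-1\right) \left(- \frac{1114}{273}\right) = \frac{1114}{273}$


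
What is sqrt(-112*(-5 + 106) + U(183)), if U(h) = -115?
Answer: I*sqrt(11427) ≈ 106.9*I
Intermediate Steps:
sqrt(-112*(-5 + 106) + U(183)) = sqrt(-112*(-5 + 106) - 115) = sqrt(-112*101 - 115) = sqrt(-11312 - 115) = sqrt(-11427) = I*sqrt(11427)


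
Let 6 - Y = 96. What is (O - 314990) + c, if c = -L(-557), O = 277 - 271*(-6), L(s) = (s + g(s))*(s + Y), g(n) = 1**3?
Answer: -672819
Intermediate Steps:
Y = -90 (Y = 6 - 1*96 = 6 - 96 = -90)
g(n) = 1
L(s) = (1 + s)*(-90 + s) (L(s) = (s + 1)*(s - 90) = (1 + s)*(-90 + s))
O = 1903 (O = 277 + 1626 = 1903)
c = -359732 (c = -(-90 + (-557)**2 - 89*(-557)) = -(-90 + 310249 + 49573) = -1*359732 = -359732)
(O - 314990) + c = (1903 - 314990) - 359732 = -313087 - 359732 = -672819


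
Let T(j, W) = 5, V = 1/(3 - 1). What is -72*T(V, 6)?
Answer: -360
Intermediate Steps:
V = ½ (V = 1/2 = ½ ≈ 0.50000)
-72*T(V, 6) = -72*5 = -360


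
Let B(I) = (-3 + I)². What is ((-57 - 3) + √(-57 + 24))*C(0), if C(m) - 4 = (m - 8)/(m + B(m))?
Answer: -560/3 + 28*I*√33/9 ≈ -186.67 + 17.872*I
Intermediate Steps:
C(m) = 4 + (-8 + m)/(m + (-3 + m)²) (C(m) = 4 + (m - 8)/(m + (-3 + m)²) = 4 + (-8 + m)/(m + (-3 + m)²))
((-57 - 3) + √(-57 + 24))*C(0) = ((-57 - 3) + √(-57 + 24))*((-8 + 4*(-3 + 0)² + 5*0)/(0 + (-3 + 0)²)) = (-60 + √(-33))*((-8 + 4*(-3)² + 0)/(0 + (-3)²)) = (-60 + I*√33)*((-8 + 4*9 + 0)/(0 + 9)) = (-60 + I*√33)*((-8 + 36 + 0)/9) = (-60 + I*√33)*((⅑)*28) = (-60 + I*√33)*(28/9) = -560/3 + 28*I*√33/9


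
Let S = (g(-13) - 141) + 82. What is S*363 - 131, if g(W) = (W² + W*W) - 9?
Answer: 97879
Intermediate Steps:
g(W) = -9 + 2*W² (g(W) = (W² + W²) - 9 = 2*W² - 9 = -9 + 2*W²)
S = 270 (S = ((-9 + 2*(-13)²) - 141) + 82 = ((-9 + 2*169) - 141) + 82 = ((-9 + 338) - 141) + 82 = (329 - 141) + 82 = 188 + 82 = 270)
S*363 - 131 = 270*363 - 131 = 98010 - 131 = 97879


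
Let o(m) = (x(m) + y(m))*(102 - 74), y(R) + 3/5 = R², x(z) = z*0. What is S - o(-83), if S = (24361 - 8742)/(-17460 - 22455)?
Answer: -7698629227/39915 ≈ -1.9288e+5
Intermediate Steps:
x(z) = 0
y(R) = -⅗ + R²
o(m) = -84/5 + 28*m² (o(m) = (0 + (-⅗ + m²))*(102 - 74) = (-⅗ + m²)*28 = -84/5 + 28*m²)
S = -15619/39915 (S = 15619/(-39915) = 15619*(-1/39915) = -15619/39915 ≈ -0.39131)
S - o(-83) = -15619/39915 - (-84/5 + 28*(-83)²) = -15619/39915 - (-84/5 + 28*6889) = -15619/39915 - (-84/5 + 192892) = -15619/39915 - 1*964376/5 = -15619/39915 - 964376/5 = -7698629227/39915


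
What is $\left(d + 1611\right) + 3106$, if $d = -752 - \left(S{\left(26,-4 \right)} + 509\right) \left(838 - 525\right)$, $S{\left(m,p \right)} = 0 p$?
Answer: $-155352$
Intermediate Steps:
$S{\left(m,p \right)} = 0$
$d = -160069$ ($d = -752 - \left(0 + 509\right) \left(838 - 525\right) = -752 - 509 \cdot 313 = -752 - 159317 = -160069$)
$\left(d + 1611\right) + 3106 = \left(-160069 + 1611\right) + 3106 = -158458 + 3106 = -155352$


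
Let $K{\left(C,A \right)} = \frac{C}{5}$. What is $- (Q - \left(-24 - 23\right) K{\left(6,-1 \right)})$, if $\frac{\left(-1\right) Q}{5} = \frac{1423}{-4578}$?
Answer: $- \frac{1326571}{22890} \approx -57.954$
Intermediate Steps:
$K{\left(C,A \right)} = \frac{C}{5}$ ($K{\left(C,A \right)} = C \frac{1}{5} = \frac{C}{5}$)
$Q = \frac{7115}{4578}$ ($Q = - 5 \frac{1423}{-4578} = - 5 \cdot 1423 \left(- \frac{1}{4578}\right) = \left(-5\right) \left(- \frac{1423}{4578}\right) = \frac{7115}{4578} \approx 1.5542$)
$- (Q - \left(-24 - 23\right) K{\left(6,-1 \right)}) = - (\frac{7115}{4578} - \left(-24 - 23\right) \frac{1}{5} \cdot 6) = - (\frac{7115}{4578} - \left(-47\right) \frac{6}{5}) = - (\frac{7115}{4578} - - \frac{282}{5}) = - (\frac{7115}{4578} + \frac{282}{5}) = \left(-1\right) \frac{1326571}{22890} = - \frac{1326571}{22890}$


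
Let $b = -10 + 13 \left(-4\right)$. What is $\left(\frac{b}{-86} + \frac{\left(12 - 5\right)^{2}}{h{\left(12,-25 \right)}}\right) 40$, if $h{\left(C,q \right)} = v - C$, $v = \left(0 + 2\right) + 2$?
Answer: $- \frac{9295}{43} \approx -216.16$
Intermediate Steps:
$b = -62$ ($b = -10 - 52 = -62$)
$v = 4$ ($v = 2 + 2 = 4$)
$h{\left(C,q \right)} = 4 - C$
$\left(\frac{b}{-86} + \frac{\left(12 - 5\right)^{2}}{h{\left(12,-25 \right)}}\right) 40 = \left(- \frac{62}{-86} + \frac{\left(12 - 5\right)^{2}}{4 - 12}\right) 40 = \left(\left(-62\right) \left(- \frac{1}{86}\right) + \frac{7^{2}}{4 - 12}\right) 40 = \left(\frac{31}{43} + \frac{49}{-8}\right) 40 = \left(\frac{31}{43} + 49 \left(- \frac{1}{8}\right)\right) 40 = \left(\frac{31}{43} - \frac{49}{8}\right) 40 = \left(- \frac{1859}{344}\right) 40 = - \frac{9295}{43}$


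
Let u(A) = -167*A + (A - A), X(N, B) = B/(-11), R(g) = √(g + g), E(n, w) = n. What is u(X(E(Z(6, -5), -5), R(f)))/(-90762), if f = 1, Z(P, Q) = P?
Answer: -167*√2/998382 ≈ -0.00023656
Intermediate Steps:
R(g) = √2*√g (R(g) = √(2*g) = √2*√g)
X(N, B) = -B/11 (X(N, B) = B*(-1/11) = -B/11)
u(A) = -167*A (u(A) = -167*A + 0 = -167*A)
u(X(E(Z(6, -5), -5), R(f)))/(-90762) = -(-167)*√2*√1/11/(-90762) = -(-167)*√2*1/11*(-1/90762) = -(-167)*√2/11*(-1/90762) = (167*√2/11)*(-1/90762) = -167*√2/998382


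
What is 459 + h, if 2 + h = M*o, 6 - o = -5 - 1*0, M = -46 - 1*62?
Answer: -731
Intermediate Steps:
M = -108 (M = -46 - 62 = -108)
o = 11 (o = 6 - (-5 - 1*0) = 6 - (-5 + 0) = 6 - 1*(-5) = 6 + 5 = 11)
h = -1190 (h = -2 - 108*11 = -2 - 1188 = -1190)
459 + h = 459 - 1190 = -731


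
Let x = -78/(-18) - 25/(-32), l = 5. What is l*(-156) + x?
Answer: -74389/96 ≈ -774.89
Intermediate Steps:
x = 491/96 (x = -78*(-1/18) - 25*(-1/32) = 13/3 + 25/32 = 491/96 ≈ 5.1146)
l*(-156) + x = 5*(-156) + 491/96 = -780 + 491/96 = -74389/96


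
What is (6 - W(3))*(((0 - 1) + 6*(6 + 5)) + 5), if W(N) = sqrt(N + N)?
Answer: 420 - 70*sqrt(6) ≈ 248.54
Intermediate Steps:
W(N) = sqrt(2)*sqrt(N) (W(N) = sqrt(2*N) = sqrt(2)*sqrt(N))
(6 - W(3))*(((0 - 1) + 6*(6 + 5)) + 5) = (6 - sqrt(2)*sqrt(3))*(((0 - 1) + 6*(6 + 5)) + 5) = (6 - sqrt(6))*((-1 + 6*11) + 5) = (6 - sqrt(6))*((-1 + 66) + 5) = (6 - sqrt(6))*(65 + 5) = (6 - sqrt(6))*70 = 420 - 70*sqrt(6)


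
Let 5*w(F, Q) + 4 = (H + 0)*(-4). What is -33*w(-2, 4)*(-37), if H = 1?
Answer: -9768/5 ≈ -1953.6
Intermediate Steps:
w(F, Q) = -8/5 (w(F, Q) = -⅘ + ((1 + 0)*(-4))/5 = -⅘ + (1*(-4))/5 = -⅘ + (⅕)*(-4) = -⅘ - ⅘ = -8/5)
-33*w(-2, 4)*(-37) = -33*(-8/5)*(-37) = (264/5)*(-37) = -9768/5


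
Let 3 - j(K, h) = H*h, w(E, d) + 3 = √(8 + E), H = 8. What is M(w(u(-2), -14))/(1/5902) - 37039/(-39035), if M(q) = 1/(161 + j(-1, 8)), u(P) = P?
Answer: 23408847/390350 ≈ 59.969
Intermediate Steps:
w(E, d) = -3 + √(8 + E)
j(K, h) = 3 - 8*h
M(q) = 1/100 (M(q) = 1/(161 + (3 - 8*8)) = 1/(161 + (3 - 64)) = 1/(161 - 61) = 1/100)
M(w(u(-2), -14))/(1/5902) - 37039/(-39035) = 1/(100*(1/5902)) - 37039/(-39035) = 1/(100*(1/5902)) - 37039*(-1/39035) = (1/100)*5902 + 37039/39035 = 2951/50 + 37039/39035 = 23408847/390350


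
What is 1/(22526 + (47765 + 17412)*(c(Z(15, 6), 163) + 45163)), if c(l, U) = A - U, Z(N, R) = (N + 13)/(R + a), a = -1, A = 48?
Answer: 1/2936116022 ≈ 3.4059e-10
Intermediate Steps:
Z(N, R) = (13 + N)/(-1 + R) (Z(N, R) = (N + 13)/(R - 1) = (13 + N)/(-1 + R))
c(l, U) = 48 - U
1/(22526 + (47765 + 17412)*(c(Z(15, 6), 163) + 45163)) = 1/(22526 + (47765 + 17412)*((48 - 1*163) + 45163)) = 1/(22526 + 65177*((48 - 163) + 45163)) = 1/(22526 + 65177*(-115 + 45163)) = 1/(22526 + 65177*45048) = 1/(22526 + 2936093496) = 1/2936116022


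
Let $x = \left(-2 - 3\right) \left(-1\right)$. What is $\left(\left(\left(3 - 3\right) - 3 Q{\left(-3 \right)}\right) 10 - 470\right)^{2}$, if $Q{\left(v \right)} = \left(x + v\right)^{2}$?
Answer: $348100$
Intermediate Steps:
$x = 5$ ($x = \left(-5\right) \left(-1\right) = 5$)
$Q{\left(v \right)} = \left(5 + v\right)^{2}$
$\left(\left(\left(3 - 3\right) - 3 Q{\left(-3 \right)}\right) 10 - 470\right)^{2} = \left(\left(\left(3 - 3\right) + \left(- 3 \left(5 - 3\right)^{2} + 0\right)\right) 10 - 470\right)^{2} = \left(\left(\left(3 - 3\right) + \left(- 3 \cdot 2^{2} + 0\right)\right) 10 - 470\right)^{2} = \left(\left(0 + \left(\left(-3\right) 4 + 0\right)\right) 10 - 470\right)^{2} = \left(\left(0 + \left(-12 + 0\right)\right) 10 - 470\right)^{2} = \left(\left(0 - 12\right) 10 - 470\right)^{2} = \left(\left(-12\right) 10 - 470\right)^{2} = \left(-120 - 470\right)^{2} = \left(-590\right)^{2} = 348100$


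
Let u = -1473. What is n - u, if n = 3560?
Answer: 5033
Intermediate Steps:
n - u = 3560 - 1*(-1473) = 3560 + 1473 = 5033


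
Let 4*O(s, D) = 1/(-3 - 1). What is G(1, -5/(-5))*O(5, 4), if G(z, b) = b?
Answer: -1/16 ≈ -0.062500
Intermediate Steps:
O(s, D) = -1/16 (O(s, D) = 1/(4*(-3 - 1)) = (¼)/(-4) = (¼)*(-¼) = -1/16)
G(1, -5/(-5))*O(5, 4) = -5/(-5)*(-1/16) = -5*(-⅕)*(-1/16) = 1*(-1/16) = -1/16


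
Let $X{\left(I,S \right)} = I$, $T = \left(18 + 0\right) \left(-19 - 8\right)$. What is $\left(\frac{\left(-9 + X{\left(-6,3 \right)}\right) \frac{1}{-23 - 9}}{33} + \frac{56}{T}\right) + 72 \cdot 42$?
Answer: $\frac{258652223}{85536} \approx 3023.9$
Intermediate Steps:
$T = -486$ ($T = 18 \left(-27\right) = -486$)
$\left(\frac{\left(-9 + X{\left(-6,3 \right)}\right) \frac{1}{-23 - 9}}{33} + \frac{56}{T}\right) + 72 \cdot 42 = \left(\frac{\left(-9 - 6\right) \frac{1}{-23 - 9}}{33} + \frac{56}{-486}\right) + 72 \cdot 42 = \left(- \frac{15}{-32} \cdot \frac{1}{33} + 56 \left(- \frac{1}{486}\right)\right) + 3024 = \left(\left(-15\right) \left(- \frac{1}{32}\right) \frac{1}{33} - \frac{28}{243}\right) + 3024 = \left(\frac{15}{32} \cdot \frac{1}{33} - \frac{28}{243}\right) + 3024 = \left(\frac{5}{352} - \frac{28}{243}\right) + 3024 = - \frac{8641}{85536} + 3024 = \frac{258652223}{85536}$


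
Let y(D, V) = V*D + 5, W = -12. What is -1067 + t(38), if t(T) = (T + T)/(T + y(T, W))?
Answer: -440747/413 ≈ -1067.2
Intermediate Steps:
y(D, V) = 5 + D*V (y(D, V) = D*V + 5 = 5 + D*V)
t(T) = 2*T/(5 - 11*T) (t(T) = (T + T)/(T + (5 + T*(-12))) = (2*T)/(T + (5 - 12*T)) = (2*T)/(5 - 11*T) = 2*T/(5 - 11*T))
-1067 + t(38) = -1067 + 2*38/(5 - 11*38) = -1067 + 2*38/(5 - 418) = -1067 + 2*38/(-413) = -1067 + 2*38*(-1/413) = -1067 - 76/413 = -440747/413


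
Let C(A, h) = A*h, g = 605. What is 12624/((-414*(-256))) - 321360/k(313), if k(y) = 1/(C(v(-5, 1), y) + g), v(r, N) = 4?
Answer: -1317658267897/2208 ≈ -5.9677e+8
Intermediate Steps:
k(y) = 1/(605 + 4*y) (k(y) = 1/(4*y + 605) = 1/(605 + 4*y))
12624/((-414*(-256))) - 321360/k(313) = 12624/((-414*(-256))) - 321360/(1/(605 + 4*313)) = 12624/105984 - 321360/(1/(605 + 1252)) = 12624*(1/105984) - 321360/(1/1857) = 263/2208 - 321360/1/1857 = 263/2208 - 321360*1857 = 263/2208 - 596765520 = -1317658267897/2208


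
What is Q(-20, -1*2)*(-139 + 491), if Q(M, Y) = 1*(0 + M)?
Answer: -7040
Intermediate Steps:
Q(M, Y) = M (Q(M, Y) = 1*M = M)
Q(-20, -1*2)*(-139 + 491) = -20*(-139 + 491) = -20*352 = -7040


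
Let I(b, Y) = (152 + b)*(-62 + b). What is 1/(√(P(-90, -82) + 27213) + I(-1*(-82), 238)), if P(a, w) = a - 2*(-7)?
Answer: 4680/21875263 - √27137/21875263 ≈ 0.00020641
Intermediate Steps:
P(a, w) = 14 + a (P(a, w) = a + 14 = 14 + a)
I(b, Y) = (-62 + b)*(152 + b)
1/(√(P(-90, -82) + 27213) + I(-1*(-82), 238)) = 1/(√((14 - 90) + 27213) + (-9424 + (-1*(-82))² + 90*(-1*(-82)))) = 1/(√(-76 + 27213) + (-9424 + 82² + 90*82)) = 1/(√27137 + (-9424 + 6724 + 7380)) = 1/(√27137 + 4680) = 1/(4680 + √27137)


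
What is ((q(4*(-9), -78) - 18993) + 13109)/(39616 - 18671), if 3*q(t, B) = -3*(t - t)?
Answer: -5884/20945 ≈ -0.28093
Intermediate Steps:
q(t, B) = 0 (q(t, B) = (-3*(t - t))/3 = (-3*0)/3 = (⅓)*0 = 0)
((q(4*(-9), -78) - 18993) + 13109)/(39616 - 18671) = ((0 - 18993) + 13109)/(39616 - 18671) = (-18993 + 13109)/20945 = -5884*1/20945 = -5884/20945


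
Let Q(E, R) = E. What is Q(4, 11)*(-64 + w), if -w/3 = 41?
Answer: -748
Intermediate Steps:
w = -123 (w = -3*41 = -123)
Q(4, 11)*(-64 + w) = 4*(-64 - 123) = 4*(-187) = -748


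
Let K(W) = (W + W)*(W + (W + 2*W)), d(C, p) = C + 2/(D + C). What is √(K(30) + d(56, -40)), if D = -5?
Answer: √18872958/51 ≈ 85.182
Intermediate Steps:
d(C, p) = C + 2/(-5 + C)
K(W) = 8*W² (K(W) = (2*W)*(W + 3*W) = (2*W)*(4*W) = 8*W²)
√(K(30) + d(56, -40)) = √(8*30² + (2 + 56² - 5*56)/(-5 + 56)) = √(8*900 + (2 + 3136 - 280)/51) = √(7200 + (1/51)*2858) = √(7200 + 2858/51) = √(370058/51) = √18872958/51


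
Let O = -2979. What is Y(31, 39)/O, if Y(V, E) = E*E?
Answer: -169/331 ≈ -0.51057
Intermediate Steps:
Y(V, E) = E²
Y(31, 39)/O = 39²/(-2979) = 1521*(-1/2979) = -169/331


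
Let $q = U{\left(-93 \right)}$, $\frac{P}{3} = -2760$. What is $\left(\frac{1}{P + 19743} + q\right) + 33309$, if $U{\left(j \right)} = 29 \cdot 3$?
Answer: $\frac{382818349}{11463} \approx 33396.0$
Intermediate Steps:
$U{\left(j \right)} = 87$
$P = -8280$ ($P = 3 \left(-2760\right) = -8280$)
$q = 87$
$\left(\frac{1}{P + 19743} + q\right) + 33309 = \left(\frac{1}{-8280 + 19743} + 87\right) + 33309 = \left(\frac{1}{11463} + 87\right) + 33309 = \frac{997282}{11463} + 33309 = \frac{382818349}{11463}$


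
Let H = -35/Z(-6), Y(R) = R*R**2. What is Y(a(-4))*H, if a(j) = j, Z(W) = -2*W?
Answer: 560/3 ≈ 186.67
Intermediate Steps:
Y(R) = R**3
H = -35/12 (H = -35/((-2*(-6))) = -35/12 ≈ -2.9167)
Y(a(-4))*H = (-4)**3*(-35/12) = -64*(-35/12) = 560/3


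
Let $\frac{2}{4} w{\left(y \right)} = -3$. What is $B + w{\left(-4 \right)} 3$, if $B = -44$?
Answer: $-62$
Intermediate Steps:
$w{\left(y \right)} = -6$ ($w{\left(y \right)} = 2 \left(-3\right) = -6$)
$B + w{\left(-4 \right)} 3 = -44 - 18 = -62$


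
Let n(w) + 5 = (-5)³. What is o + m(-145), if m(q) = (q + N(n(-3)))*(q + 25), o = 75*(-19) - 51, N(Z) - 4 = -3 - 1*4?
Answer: 16284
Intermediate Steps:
n(w) = -130 (n(w) = -5 + (-5)³ = -5 - 125 = -130)
N(Z) = -3 (N(Z) = 4 + (-3 - 1*4) = 4 + (-3 - 4) = 4 - 7 = -3)
o = -1476 (o = -1425 - 51 = -1476)
m(q) = (-3 + q)*(25 + q) (m(q) = (q - 3)*(q + 25) = (-3 + q)*(25 + q))
o + m(-145) = -1476 + (-75 + (-145)² + 22*(-145)) = -1476 + (-75 + 21025 - 3190) = -1476 + 17760 = 16284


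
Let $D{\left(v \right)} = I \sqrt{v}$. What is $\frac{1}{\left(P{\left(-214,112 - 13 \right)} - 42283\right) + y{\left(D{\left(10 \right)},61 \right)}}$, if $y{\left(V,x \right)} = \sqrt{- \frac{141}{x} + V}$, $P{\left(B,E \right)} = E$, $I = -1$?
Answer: $- \frac{1}{42184 - i \sqrt{\frac{141}{61} + \sqrt{10}}} \approx -2.3706 \cdot 10^{-5} - 1.3148 \cdot 10^{-9} i$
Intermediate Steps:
$D{\left(v \right)} = - \sqrt{v}$
$y{\left(V,x \right)} = \sqrt{V - \frac{141}{x}}$
$\frac{1}{\left(P{\left(-214,112 - 13 \right)} - 42283\right) + y{\left(D{\left(10 \right)},61 \right)}} = \frac{1}{\left(\left(112 - 13\right) - 42283\right) + \sqrt{- \sqrt{10} - \frac{141}{61}}} = \frac{1}{\left(99 - 42283\right) + \sqrt{- \sqrt{10} - \frac{141}{61}}} = \frac{1}{-42184 + \sqrt{- \frac{141}{61} - \sqrt{10}}}$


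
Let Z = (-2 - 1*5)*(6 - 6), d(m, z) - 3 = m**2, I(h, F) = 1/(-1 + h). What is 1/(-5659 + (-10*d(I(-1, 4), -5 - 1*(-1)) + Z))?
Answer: -2/11383 ≈ -0.00017570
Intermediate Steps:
d(m, z) = 3 + m**2
Z = 0 (Z = (-2 - 5)*0 = -7*0 = 0)
1/(-5659 + (-10*d(I(-1, 4), -5 - 1*(-1)) + Z)) = 1/(-5659 + (-10*(3 + (1/(-1 - 1))**2) + 0)) = 1/(-5659 + (-10*(3 + (1/(-2))**2) + 0)) = 1/(-5659 + (-10*(3 + (-1/2)**2) + 0)) = 1/(-5659 + (-10*(3 + 1/4) + 0)) = 1/(-5659 + (-10*13/4 + 0)) = 1/(-5659 + (-65/2 + 0)) = 1/(-5659 - 65/2) = 1/(-11383/2) = -2/11383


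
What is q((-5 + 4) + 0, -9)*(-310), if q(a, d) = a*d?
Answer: -2790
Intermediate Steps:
q((-5 + 4) + 0, -9)*(-310) = (((-5 + 4) + 0)*(-9))*(-310) = ((-1 + 0)*(-9))*(-310) = -1*(-9)*(-310) = 9*(-310) = -2790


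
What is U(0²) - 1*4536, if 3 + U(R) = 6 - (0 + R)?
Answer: -4533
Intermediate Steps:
U(R) = 3 - R (U(R) = -3 + (6 - (0 + R)) = -3 + (6 - R) = 3 - R)
U(0²) - 1*4536 = (3 - 1*0²) - 1*4536 = (3 - 1*0) - 4536 = (3 + 0) - 4536 = 3 - 4536 = -4533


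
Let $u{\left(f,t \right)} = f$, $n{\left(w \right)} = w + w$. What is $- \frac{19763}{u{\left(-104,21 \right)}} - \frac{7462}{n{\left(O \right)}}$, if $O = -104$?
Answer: $\frac{11747}{52} \approx 225.9$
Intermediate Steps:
$n{\left(w \right)} = 2 w$
$- \frac{19763}{u{\left(-104,21 \right)}} - \frac{7462}{n{\left(O \right)}} = - \frac{19763}{-104} - \frac{7462}{2 \left(-104\right)} = \left(-19763\right) \left(- \frac{1}{104}\right) - \frac{7462}{-208} = \frac{19763}{104} - - \frac{287}{8} = \frac{19763}{104} + \frac{287}{8} = \frac{11747}{52}$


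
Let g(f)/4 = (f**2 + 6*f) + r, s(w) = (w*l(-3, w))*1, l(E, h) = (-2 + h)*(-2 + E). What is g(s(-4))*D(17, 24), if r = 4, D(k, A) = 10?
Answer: 547360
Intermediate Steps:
l(E, h) = (-2 + E)*(-2 + h)
s(w) = w*(10 - 5*w) (s(w) = (w*(4 - 2*(-3) - 2*w - 3*w))*1 = (w*(4 + 6 - 2*w - 3*w))*1 = (w*(10 - 5*w))*1 = w*(10 - 5*w))
g(f) = 16 + 4*f**2 + 24*f (g(f) = 4*((f**2 + 6*f) + 4) = 4*(4 + f**2 + 6*f) = 16 + 4*f**2 + 24*f)
g(s(-4))*D(17, 24) = (16 + 4*(5*(-4)*(2 - 1*(-4)))**2 + 24*(5*(-4)*(2 - 1*(-4))))*10 = (16 + 4*(5*(-4)*(2 + 4))**2 + 24*(5*(-4)*(2 + 4)))*10 = (16 + 4*(5*(-4)*6)**2 + 24*(5*(-4)*6))*10 = (16 + 4*(-120)**2 + 24*(-120))*10 = (16 + 4*14400 - 2880)*10 = (16 + 57600 - 2880)*10 = 54736*10 = 547360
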